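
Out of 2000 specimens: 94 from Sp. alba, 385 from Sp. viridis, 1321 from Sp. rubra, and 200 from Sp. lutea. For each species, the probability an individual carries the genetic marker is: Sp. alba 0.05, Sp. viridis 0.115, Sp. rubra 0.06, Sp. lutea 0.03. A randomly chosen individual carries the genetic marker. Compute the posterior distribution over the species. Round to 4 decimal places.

Sp. alba 0.0350, Sp. viridis 0.3298, Sp. rubra 0.5905, Sp. lutea 0.0447

Unnormalized posteriors (prior × likelihood):
  Sp. alba: 0.047 × 0.05 = 0.00235
  Sp. viridis: 0.1925 × 0.115 = 0.0221375
  Sp. rubra: 0.6605 × 0.06 = 0.03963
  Sp. lutea: 0.1 × 0.03 = 0.003
Normalizing constant = 0.0671175.
P(Sp. alba | marker) = 0.00235/0.0671175 ≈ 0.0350
P(Sp. viridis | marker) = 0.0221375/0.0671175 ≈ 0.3298
P(Sp. rubra | marker) = 0.03963/0.0671175 ≈ 0.5905
P(Sp. lutea | marker) = 0.003/0.0671175 ≈ 0.0447
(Check: 0.0350+0.3298+0.5905+0.0447 = 1.0000.)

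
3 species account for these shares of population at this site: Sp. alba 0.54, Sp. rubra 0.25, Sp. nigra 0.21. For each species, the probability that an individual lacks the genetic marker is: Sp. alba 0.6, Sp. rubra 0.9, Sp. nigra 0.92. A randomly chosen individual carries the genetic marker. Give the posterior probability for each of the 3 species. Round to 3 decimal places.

Taking complements, P(marker | each) = Sp. alba 0.4, Sp. rubra 0.1, Sp. nigra 0.08.
Unnormalized posteriors (prior × likelihood):
  Sp. alba: 0.54 × 0.4 = 0.216
  Sp. rubra: 0.25 × 0.1 = 0.025
  Sp. nigra: 0.21 × 0.08 = 0.0168
Total = 0.2578.
P(Sp. alba | marker) = 0.216/0.2578 ≈ 0.838
P(Sp. rubra | marker) = 0.025/0.2578 ≈ 0.097
P(Sp. nigra | marker) = 0.0168/0.2578 ≈ 0.065

Sp. alba 0.838, Sp. rubra 0.097, Sp. nigra 0.065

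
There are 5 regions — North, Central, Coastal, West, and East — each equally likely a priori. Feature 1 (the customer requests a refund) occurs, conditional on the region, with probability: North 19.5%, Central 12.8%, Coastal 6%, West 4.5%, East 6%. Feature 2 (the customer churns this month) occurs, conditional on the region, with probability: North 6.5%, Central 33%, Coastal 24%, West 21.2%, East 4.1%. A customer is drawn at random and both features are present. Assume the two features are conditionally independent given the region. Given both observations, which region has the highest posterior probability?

With a uniform prior (1/5 each), posterior ∝ likelihood:
  North: 0.195 × 0.065 = 0.012675
  Central: 0.128 × 0.33 = 0.04224
  Coastal: 0.06 × 0.24 = 0.0144
  West: 0.045 × 0.212 = 0.00954
  East: 0.06 × 0.041 = 0.00246
Normalizing constant = 0.081315.
Largest term belongs to Central, so Central is most probable.

Central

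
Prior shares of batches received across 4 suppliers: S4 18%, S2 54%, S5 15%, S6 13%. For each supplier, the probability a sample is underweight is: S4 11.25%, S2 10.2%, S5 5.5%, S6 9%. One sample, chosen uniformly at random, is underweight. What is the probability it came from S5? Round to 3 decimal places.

Prior × likelihood for each hypothesis:
  S4: 0.18 × 0.1125 = 0.02025
  S2: 0.54 × 0.102 = 0.05508
  S5: 0.15 × 0.055 = 0.00825
  S6: 0.13 × 0.09 = 0.0117
Total = 0.09528.
P(S5 | evidence) = 0.00825 / 0.09528 ≈ 0.087.

0.087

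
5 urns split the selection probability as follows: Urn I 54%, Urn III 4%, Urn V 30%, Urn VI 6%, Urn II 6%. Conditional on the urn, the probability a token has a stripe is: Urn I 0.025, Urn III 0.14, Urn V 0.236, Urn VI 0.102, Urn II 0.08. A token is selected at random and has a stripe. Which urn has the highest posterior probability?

Urn V

Unnormalized posteriors (prior × likelihood):
  Urn I: 0.54 × 0.025 = 0.0135
  Urn III: 0.04 × 0.14 = 0.0056
  Urn V: 0.3 × 0.236 = 0.0708
  Urn VI: 0.06 × 0.102 = 0.00612
  Urn II: 0.06 × 0.08 = 0.0048
Sum = 0.10082.
Largest term belongs to Urn V, so Urn V is most probable.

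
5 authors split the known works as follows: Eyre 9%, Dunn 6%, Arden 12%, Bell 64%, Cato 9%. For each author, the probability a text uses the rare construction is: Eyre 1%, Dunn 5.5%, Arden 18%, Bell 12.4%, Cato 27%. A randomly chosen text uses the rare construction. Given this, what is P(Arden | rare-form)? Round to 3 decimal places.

0.167

Unnormalized posteriors (prior × likelihood):
  Eyre: 0.09 × 0.01 = 0.0009
  Dunn: 0.06 × 0.055 = 0.0033
  Arden: 0.12 × 0.18 = 0.0216
  Bell: 0.64 × 0.124 = 0.07936
  Cato: 0.09 × 0.27 = 0.0243
Total = 0.12946.
P(Arden | evidence) = 0.0216 / 0.12946 ≈ 0.167.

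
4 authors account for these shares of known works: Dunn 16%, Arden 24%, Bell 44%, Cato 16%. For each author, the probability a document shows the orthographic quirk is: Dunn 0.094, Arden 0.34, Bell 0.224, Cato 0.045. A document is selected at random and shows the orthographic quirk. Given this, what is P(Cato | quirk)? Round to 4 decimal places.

0.0356

By Bayes' rule, posterior ∝ prior × likelihood:
  Dunn: 0.16 × 0.094 = 0.01504
  Arden: 0.24 × 0.34 = 0.0816
  Bell: 0.44 × 0.224 = 0.09856
  Cato: 0.16 × 0.045 = 0.0072
Total = 0.2024.
P(Cato | evidence) = 0.0072 / 0.2024 ≈ 0.0356.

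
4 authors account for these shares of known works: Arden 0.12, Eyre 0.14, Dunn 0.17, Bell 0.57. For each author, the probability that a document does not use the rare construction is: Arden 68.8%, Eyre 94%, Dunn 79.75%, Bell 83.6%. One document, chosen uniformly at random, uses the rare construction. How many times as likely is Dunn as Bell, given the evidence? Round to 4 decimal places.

0.3683

Taking complements, P(rare-form | each) = Arden 0.312, Eyre 0.06, Dunn 0.2025, Bell 0.164.
By Bayes' rule, posterior ∝ prior × likelihood:
  Arden: 0.12 × 0.312 = 0.03744
  Eyre: 0.14 × 0.06 = 0.0084
  Dunn: 0.17 × 0.2025 = 0.034425
  Bell: 0.57 × 0.164 = 0.09348
Sum = 0.173745.
The ratio is 0.034425 / 0.09348 (the normalizer cancels) = 0.3683.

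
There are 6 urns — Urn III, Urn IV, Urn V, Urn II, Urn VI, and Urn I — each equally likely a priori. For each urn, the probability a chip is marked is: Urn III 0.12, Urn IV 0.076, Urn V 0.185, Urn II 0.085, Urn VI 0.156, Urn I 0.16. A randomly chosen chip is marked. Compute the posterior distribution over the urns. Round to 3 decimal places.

With a uniform prior (1/6 each), posterior ∝ likelihood:
  Urn III: 0.12
  Urn IV: 0.076
  Urn V: 0.185
  Urn II: 0.085
  Urn VI: 0.156
  Urn I: 0.16
Total = 0.782.
P(Urn III | marked) = 0.12/0.782 ≈ 0.153
P(Urn IV | marked) = 0.076/0.782 ≈ 0.097
P(Urn V | marked) = 0.185/0.782 ≈ 0.237
P(Urn II | marked) = 0.085/0.782 ≈ 0.109
P(Urn VI | marked) = 0.156/0.782 ≈ 0.199
P(Urn I | marked) = 0.16/0.782 ≈ 0.205

Urn III 0.153, Urn IV 0.097, Urn V 0.237, Urn II 0.109, Urn VI 0.199, Urn I 0.205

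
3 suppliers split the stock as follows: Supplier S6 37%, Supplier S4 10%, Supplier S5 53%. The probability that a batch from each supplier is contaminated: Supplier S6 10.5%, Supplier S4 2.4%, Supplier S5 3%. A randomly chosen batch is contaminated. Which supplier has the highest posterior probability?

Supplier S6

Prior × likelihood for each hypothesis:
  Supplier S6: 0.37 × 0.105 = 0.03885
  Supplier S4: 0.1 × 0.024 = 0.0024
  Supplier S5: 0.53 × 0.03 = 0.0159
Sum = 0.05715.
Largest term belongs to Supplier S6, so Supplier S6 is most probable.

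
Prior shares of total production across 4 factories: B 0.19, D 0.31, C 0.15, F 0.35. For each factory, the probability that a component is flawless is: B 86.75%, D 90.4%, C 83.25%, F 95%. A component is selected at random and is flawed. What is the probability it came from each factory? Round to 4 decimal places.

B 0.2580, D 0.3050, C 0.2575, F 0.1794

Taking complements, P(flawed | each) = B 0.1325, D 0.096, C 0.1675, F 0.05.
By Bayes' rule, posterior ∝ prior × likelihood:
  B: 0.19 × 0.1325 = 0.025175
  D: 0.31 × 0.096 = 0.02976
  C: 0.15 × 0.1675 = 0.025125
  F: 0.35 × 0.05 = 0.0175
Normalizing constant = 0.09756.
P(B | flawed) = 0.025175/0.09756 ≈ 0.2580
P(D | flawed) = 0.02976/0.09756 ≈ 0.3050
P(C | flawed) = 0.025125/0.09756 ≈ 0.2575
P(F | flawed) = 0.0175/0.09756 ≈ 0.1794
(Check: 0.2580+0.3050+0.2575+0.1794 = 0.9999.)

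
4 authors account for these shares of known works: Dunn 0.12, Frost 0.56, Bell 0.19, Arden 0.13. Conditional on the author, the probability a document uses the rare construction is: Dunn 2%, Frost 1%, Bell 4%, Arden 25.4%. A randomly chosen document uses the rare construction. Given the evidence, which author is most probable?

Arden

Unnormalized posteriors (prior × likelihood):
  Dunn: 0.12 × 0.02 = 0.0024
  Frost: 0.56 × 0.01 = 0.0056
  Bell: 0.19 × 0.04 = 0.0076
  Arden: 0.13 × 0.254 = 0.03302
Total = 0.04862.
Largest term belongs to Arden, so Arden is most probable.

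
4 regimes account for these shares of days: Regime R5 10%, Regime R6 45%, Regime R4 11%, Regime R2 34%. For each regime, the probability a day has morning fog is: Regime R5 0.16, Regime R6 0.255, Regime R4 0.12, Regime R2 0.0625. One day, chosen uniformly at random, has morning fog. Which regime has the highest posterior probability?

Regime R6

Prior × likelihood for each hypothesis:
  Regime R5: 0.1 × 0.16 = 0.016
  Regime R6: 0.45 × 0.255 = 0.11475
  Regime R4: 0.11 × 0.12 = 0.0132
  Regime R2: 0.34 × 0.0625 = 0.02125
Total = 0.1652.
Largest term belongs to Regime R6, so Regime R6 is most probable.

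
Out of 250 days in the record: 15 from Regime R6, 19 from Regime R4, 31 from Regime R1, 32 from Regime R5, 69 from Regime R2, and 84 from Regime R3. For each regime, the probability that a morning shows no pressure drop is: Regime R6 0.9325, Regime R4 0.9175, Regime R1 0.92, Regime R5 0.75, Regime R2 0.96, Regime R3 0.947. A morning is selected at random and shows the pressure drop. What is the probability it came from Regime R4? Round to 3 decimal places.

Taking complements, P(drop | each) = Regime R6 0.0675, Regime R4 0.0825, Regime R1 0.08, Regime R5 0.25, Regime R2 0.04, Regime R3 0.053.
Compute prior × likelihood for every hypothesis:
  Regime R6: 0.06 × 0.0675 = 0.00405
  Regime R4: 0.076 × 0.0825 = 0.00627
  Regime R1: 0.124 × 0.08 = 0.00992
  Regime R5: 0.128 × 0.25 = 0.032
  Regime R2: 0.276 × 0.04 = 0.01104
  Regime R3: 0.336 × 0.053 = 0.017808
Sum = 0.081088.
P(Regime R4 | evidence) = 0.00627 / 0.081088 ≈ 0.077.

0.077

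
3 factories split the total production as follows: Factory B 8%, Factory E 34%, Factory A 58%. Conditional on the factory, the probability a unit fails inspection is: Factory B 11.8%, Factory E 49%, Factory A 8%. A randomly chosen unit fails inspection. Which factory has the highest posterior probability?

By Bayes' rule, posterior ∝ prior × likelihood:
  Factory B: 0.08 × 0.118 = 0.00944
  Factory E: 0.34 × 0.49 = 0.1666
  Factory A: 0.58 × 0.08 = 0.0464
Total = 0.22244.
Largest term belongs to Factory E, so Factory E is most probable.

Factory E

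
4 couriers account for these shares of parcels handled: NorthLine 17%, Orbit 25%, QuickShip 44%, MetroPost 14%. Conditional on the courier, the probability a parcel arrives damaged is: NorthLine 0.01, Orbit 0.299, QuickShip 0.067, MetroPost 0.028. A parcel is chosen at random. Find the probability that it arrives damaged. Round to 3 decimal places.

0.110

Unnormalized posteriors (prior × likelihood):
  NorthLine: 0.17 × 0.01 = 0.0017
  Orbit: 0.25 × 0.299 = 0.07475
  QuickShip: 0.44 × 0.067 = 0.02948
  MetroPost: 0.14 × 0.028 = 0.00392
P(damaged) = 0.0017 + 0.07475 + 0.02948 + 0.00392 = 0.10985 → 0.110.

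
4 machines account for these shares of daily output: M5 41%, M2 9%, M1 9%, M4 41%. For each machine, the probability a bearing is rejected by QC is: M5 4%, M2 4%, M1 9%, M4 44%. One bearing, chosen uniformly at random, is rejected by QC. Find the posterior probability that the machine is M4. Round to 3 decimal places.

By Bayes' rule, posterior ∝ prior × likelihood:
  M5: 0.41 × 0.04 = 0.0164
  M2: 0.09 × 0.04 = 0.0036
  M1: 0.09 × 0.09 = 0.0081
  M4: 0.41 × 0.44 = 0.1804
Sum = 0.2085.
P(M4 | evidence) = 0.1804 / 0.2085 ≈ 0.865.

0.865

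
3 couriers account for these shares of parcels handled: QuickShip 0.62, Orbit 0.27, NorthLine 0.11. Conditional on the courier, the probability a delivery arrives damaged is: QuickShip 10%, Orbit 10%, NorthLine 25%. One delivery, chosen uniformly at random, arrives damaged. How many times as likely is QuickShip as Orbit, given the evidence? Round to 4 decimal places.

2.2963

Compute prior × likelihood for every hypothesis:
  QuickShip: 0.62 × 0.1 = 0.062
  Orbit: 0.27 × 0.1 = 0.027
  NorthLine: 0.11 × 0.25 = 0.0275
Total = 0.1165.
The ratio is 0.062 / 0.027 (the normalizer cancels) = 2.2963.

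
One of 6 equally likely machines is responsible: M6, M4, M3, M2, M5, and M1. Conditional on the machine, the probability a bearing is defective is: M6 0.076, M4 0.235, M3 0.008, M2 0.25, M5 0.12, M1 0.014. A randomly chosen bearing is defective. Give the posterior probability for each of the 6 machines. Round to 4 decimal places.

With a uniform prior (1/6 each), posterior ∝ likelihood:
  M6: 0.076
  M4: 0.235
  M3: 0.008
  M2: 0.25
  M5: 0.12
  M1: 0.014
Normalizing constant = 0.703.
P(M6 | defective) = 0.076/0.703 ≈ 0.1081
P(M4 | defective) = 0.235/0.703 ≈ 0.3343
P(M3 | defective) = 0.008/0.703 ≈ 0.0114
P(M2 | defective) = 0.25/0.703 ≈ 0.3556
P(M5 | defective) = 0.12/0.703 ≈ 0.1707
P(M1 | defective) = 0.014/0.703 ≈ 0.0199
(Check: 0.1081+0.3343+0.0114+0.3556+0.1707+0.0199 = 1.0000.)

M6 0.1081, M4 0.3343, M3 0.0114, M2 0.3556, M5 0.1707, M1 0.0199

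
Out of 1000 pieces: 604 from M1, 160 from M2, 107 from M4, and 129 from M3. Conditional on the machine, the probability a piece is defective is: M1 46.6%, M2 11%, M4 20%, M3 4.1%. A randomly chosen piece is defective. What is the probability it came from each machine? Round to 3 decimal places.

Unnormalized posteriors (prior × likelihood):
  M1: 0.604 × 0.466 = 0.281464
  M2: 0.16 × 0.11 = 0.0176
  M4: 0.107 × 0.2 = 0.0214
  M3: 0.129 × 0.041 = 0.005289
Sum = 0.325753.
P(M1 | defective) = 0.281464/0.325753 ≈ 0.864
P(M2 | defective) = 0.0176/0.325753 ≈ 0.054
P(M4 | defective) = 0.0214/0.325753 ≈ 0.066
P(M3 | defective) = 0.005289/0.325753 ≈ 0.016

M1 0.864, M2 0.054, M4 0.066, M3 0.016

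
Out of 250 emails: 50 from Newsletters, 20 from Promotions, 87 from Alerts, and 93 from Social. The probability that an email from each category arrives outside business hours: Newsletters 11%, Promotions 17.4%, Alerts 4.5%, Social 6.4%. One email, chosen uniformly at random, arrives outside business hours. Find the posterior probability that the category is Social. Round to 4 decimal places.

0.3158

By Bayes' rule, posterior ∝ prior × likelihood:
  Newsletters: 0.2 × 0.11 = 0.022
  Promotions: 0.08 × 0.174 = 0.01392
  Alerts: 0.348 × 0.045 = 0.01566
  Social: 0.372 × 0.064 = 0.023808
Sum = 0.075388.
P(Social | evidence) = 0.023808 / 0.075388 ≈ 0.3158.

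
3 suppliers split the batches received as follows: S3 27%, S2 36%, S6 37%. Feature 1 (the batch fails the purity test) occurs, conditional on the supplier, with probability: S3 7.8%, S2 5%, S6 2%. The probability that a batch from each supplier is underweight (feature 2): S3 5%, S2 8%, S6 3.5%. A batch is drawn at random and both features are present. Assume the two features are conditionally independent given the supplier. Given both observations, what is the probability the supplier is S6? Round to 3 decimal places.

0.094

Prior × likelihood for each hypothesis:
  S3: 0.27 × 0.078 × 0.05 = 0.001053
  S2: 0.36 × 0.05 × 0.08 = 0.00144
  S6: 0.37 × 0.02 × 0.035 = 0.000259
Total = 0.002752.
P(S6 | evidence) = 0.000259 / 0.002752 ≈ 0.094.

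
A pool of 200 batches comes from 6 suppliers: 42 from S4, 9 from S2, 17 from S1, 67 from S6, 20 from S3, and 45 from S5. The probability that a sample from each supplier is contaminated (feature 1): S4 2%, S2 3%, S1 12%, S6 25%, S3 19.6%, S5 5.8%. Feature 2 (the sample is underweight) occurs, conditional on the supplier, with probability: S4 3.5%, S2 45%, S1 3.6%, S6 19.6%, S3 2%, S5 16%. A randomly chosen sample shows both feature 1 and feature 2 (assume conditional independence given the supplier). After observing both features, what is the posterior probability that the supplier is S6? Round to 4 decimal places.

Compute prior × likelihood for every hypothesis:
  S4: 0.21 × 0.02 × 0.035 = 0.000147
  S2: 0.045 × 0.03 × 0.45 = 0.0006075
  S1: 0.085 × 0.12 × 0.036 = 0.0003672
  S6: 0.335 × 0.25 × 0.196 = 0.016415
  S3: 0.1 × 0.196 × 0.02 = 0.000392
  S5: 0.225 × 0.058 × 0.16 = 0.002088
Sum = 0.0200167.
P(S6 | evidence) = 0.016415 / 0.0200167 ≈ 0.8201.

0.8201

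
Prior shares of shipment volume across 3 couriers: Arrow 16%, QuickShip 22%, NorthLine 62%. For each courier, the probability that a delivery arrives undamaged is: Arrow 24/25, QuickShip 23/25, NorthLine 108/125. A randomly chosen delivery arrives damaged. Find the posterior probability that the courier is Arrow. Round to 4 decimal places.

0.0591

Taking complements, P(damaged | each) = Arrow 0.04, QuickShip 0.08, NorthLine 0.136.
Compute prior × likelihood for every hypothesis:
  Arrow: 0.16 × 0.04 = 0.0064
  QuickShip: 0.22 × 0.08 = 0.0176
  NorthLine: 0.62 × 0.136 = 0.08432
Total = 0.10832.
P(Arrow | evidence) = 0.0064 / 0.10832 ≈ 0.0591.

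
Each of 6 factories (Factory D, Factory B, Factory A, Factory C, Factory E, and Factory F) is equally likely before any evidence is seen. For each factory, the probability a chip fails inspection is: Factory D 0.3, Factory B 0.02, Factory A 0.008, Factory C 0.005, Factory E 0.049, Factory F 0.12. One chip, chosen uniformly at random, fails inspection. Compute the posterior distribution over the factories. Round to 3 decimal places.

Factory D 0.598, Factory B 0.040, Factory A 0.016, Factory C 0.010, Factory E 0.098, Factory F 0.239

With a uniform prior (1/6 each), posterior ∝ likelihood:
  Factory D: 0.3
  Factory B: 0.02
  Factory A: 0.008
  Factory C: 0.005
  Factory E: 0.049
  Factory F: 0.12
Sum = 0.502.
P(Factory D | nonconforming) = 0.3/0.502 ≈ 0.598
P(Factory B | nonconforming) = 0.02/0.502 ≈ 0.040
P(Factory A | nonconforming) = 0.008/0.502 ≈ 0.016
P(Factory C | nonconforming) = 0.005/0.502 ≈ 0.010
P(Factory E | nonconforming) = 0.049/0.502 ≈ 0.098
P(Factory F | nonconforming) = 0.12/0.502 ≈ 0.239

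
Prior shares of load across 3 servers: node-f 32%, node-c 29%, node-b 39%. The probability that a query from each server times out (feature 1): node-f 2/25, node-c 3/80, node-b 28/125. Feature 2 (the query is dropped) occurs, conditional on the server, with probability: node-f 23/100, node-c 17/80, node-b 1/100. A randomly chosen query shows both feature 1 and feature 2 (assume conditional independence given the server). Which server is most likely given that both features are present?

By Bayes' rule, posterior ∝ prior × likelihood:
  node-f: 0.32 × 0.08 × 0.23 = 0.005888
  node-c: 0.29 × 0.0375 × 0.2125 = 0.0023109375
  node-b: 0.39 × 0.224 × 0.01 = 0.0008736
Normalizing constant = 0.0090725375.
Largest term belongs to node-f, so node-f is most probable.

node-f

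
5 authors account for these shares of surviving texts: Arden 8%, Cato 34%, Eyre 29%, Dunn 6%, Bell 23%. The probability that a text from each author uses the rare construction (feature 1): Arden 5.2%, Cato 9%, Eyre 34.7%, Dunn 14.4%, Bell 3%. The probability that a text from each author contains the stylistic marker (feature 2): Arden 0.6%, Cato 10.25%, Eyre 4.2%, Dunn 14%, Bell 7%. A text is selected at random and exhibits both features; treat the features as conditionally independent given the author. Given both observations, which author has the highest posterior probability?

Compute prior × likelihood for every hypothesis:
  Arden: 0.08 × 0.052 × 0.006 = 0.00002496
  Cato: 0.34 × 0.09 × 0.1025 = 0.0031365
  Eyre: 0.29 × 0.347 × 0.042 = 0.00422646
  Dunn: 0.06 × 0.144 × 0.14 = 0.0012096
  Bell: 0.23 × 0.03 × 0.07 = 0.000483
Total = 0.00908052.
Largest term belongs to Eyre, so Eyre is most probable.

Eyre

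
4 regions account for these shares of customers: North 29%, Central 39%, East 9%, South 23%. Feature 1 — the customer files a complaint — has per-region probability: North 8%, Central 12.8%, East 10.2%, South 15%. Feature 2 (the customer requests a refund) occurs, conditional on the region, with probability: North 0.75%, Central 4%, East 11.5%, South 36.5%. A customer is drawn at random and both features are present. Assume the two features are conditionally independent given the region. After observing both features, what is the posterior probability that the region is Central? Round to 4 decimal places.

0.1262

Unnormalized posteriors (prior × likelihood):
  North: 0.29 × 0.08 × 0.0075 = 0.000174
  Central: 0.39 × 0.128 × 0.04 = 0.0019968
  East: 0.09 × 0.102 × 0.115 = 0.0010557
  South: 0.23 × 0.15 × 0.365 = 0.0125925
Normalizing constant = 0.015819.
P(Central | evidence) = 0.0019968 / 0.015819 ≈ 0.1262.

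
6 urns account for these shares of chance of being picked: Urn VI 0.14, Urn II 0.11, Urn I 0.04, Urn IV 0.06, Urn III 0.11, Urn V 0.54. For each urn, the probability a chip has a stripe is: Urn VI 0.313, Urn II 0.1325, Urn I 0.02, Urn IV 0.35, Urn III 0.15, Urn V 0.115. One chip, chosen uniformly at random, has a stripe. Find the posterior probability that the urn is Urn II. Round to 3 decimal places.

Compute prior × likelihood for every hypothesis:
  Urn VI: 0.14 × 0.313 = 0.04382
  Urn II: 0.11 × 0.1325 = 0.014575
  Urn I: 0.04 × 0.02 = 0.0008
  Urn IV: 0.06 × 0.35 = 0.021
  Urn III: 0.11 × 0.15 = 0.0165
  Urn V: 0.54 × 0.115 = 0.0621
Total = 0.158795.
P(Urn II | evidence) = 0.014575 / 0.158795 ≈ 0.092.

0.092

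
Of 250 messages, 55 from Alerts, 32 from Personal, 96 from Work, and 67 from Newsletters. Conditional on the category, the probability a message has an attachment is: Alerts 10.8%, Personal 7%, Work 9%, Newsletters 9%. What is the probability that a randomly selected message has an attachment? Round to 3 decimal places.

By Bayes' rule, posterior ∝ prior × likelihood:
  Alerts: 0.22 × 0.108 = 0.02376
  Personal: 0.128 × 0.07 = 0.00896
  Work: 0.384 × 0.09 = 0.03456
  Newsletters: 0.268 × 0.09 = 0.02412
P(attachment) = 0.02376 + 0.00896 + 0.03456 + 0.02412 = 0.0914 → 0.091.

0.091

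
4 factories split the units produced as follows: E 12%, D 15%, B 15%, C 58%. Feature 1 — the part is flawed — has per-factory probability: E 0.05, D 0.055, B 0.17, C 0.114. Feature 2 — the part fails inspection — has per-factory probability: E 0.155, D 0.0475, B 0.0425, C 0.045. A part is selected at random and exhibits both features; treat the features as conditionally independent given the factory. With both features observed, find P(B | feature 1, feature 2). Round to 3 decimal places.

Unnormalized posteriors (prior × likelihood):
  E: 0.12 × 0.05 × 0.155 = 0.00093
  D: 0.15 × 0.055 × 0.0475 = 0.000391875
  B: 0.15 × 0.17 × 0.0425 = 0.00108375
  C: 0.58 × 0.114 × 0.045 = 0.0029754
Sum = 0.005381025.
P(B | evidence) = 0.00108375 / 0.005381025 ≈ 0.201.

0.201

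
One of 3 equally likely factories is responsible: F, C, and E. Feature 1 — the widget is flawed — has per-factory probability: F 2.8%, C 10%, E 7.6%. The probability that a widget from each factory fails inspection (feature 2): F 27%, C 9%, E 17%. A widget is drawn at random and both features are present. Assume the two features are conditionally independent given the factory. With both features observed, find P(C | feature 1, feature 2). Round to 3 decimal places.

With a uniform prior (1/3 each), posterior ∝ likelihood:
  F: 0.028 × 0.27 = 0.00756
  C: 0.1 × 0.09 = 0.009
  E: 0.076 × 0.17 = 0.01292
Normalizing constant = 0.02948.
P(C | evidence) = 0.009 / 0.02948 ≈ 0.305.

0.305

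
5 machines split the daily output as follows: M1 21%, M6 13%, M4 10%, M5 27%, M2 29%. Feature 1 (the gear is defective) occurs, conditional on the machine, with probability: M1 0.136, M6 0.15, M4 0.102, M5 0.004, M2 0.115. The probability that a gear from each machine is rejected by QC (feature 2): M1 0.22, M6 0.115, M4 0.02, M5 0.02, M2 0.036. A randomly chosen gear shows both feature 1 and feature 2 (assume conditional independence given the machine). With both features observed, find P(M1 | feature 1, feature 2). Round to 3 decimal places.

Prior × likelihood for each hypothesis:
  M1: 0.21 × 0.136 × 0.22 = 0.0062832
  M6: 0.13 × 0.15 × 0.115 = 0.0022425
  M4: 0.1 × 0.102 × 0.02 = 0.000204
  M5: 0.27 × 0.004 × 0.02 = 0.0000216
  M2: 0.29 × 0.115 × 0.036 = 0.0012006
Normalizing constant = 0.0099519.
P(M1 | evidence) = 0.0062832 / 0.0099519 ≈ 0.631.

0.631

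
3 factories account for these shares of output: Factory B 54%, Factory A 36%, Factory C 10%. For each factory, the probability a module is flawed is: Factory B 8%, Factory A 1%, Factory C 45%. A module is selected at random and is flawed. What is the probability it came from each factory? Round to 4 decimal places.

Factory B 0.4706, Factory A 0.0392, Factory C 0.4902

By Bayes' rule, posterior ∝ prior × likelihood:
  Factory B: 0.54 × 0.08 = 0.0432
  Factory A: 0.36 × 0.01 = 0.0036
  Factory C: 0.1 × 0.45 = 0.045
Sum = 0.0918.
P(Factory B | flawed) = 0.0432/0.0918 ≈ 0.4706
P(Factory A | flawed) = 0.0036/0.0918 ≈ 0.0392
P(Factory C | flawed) = 0.045/0.0918 ≈ 0.4902
(Check: 0.4706+0.0392+0.4902 = 1.0000.)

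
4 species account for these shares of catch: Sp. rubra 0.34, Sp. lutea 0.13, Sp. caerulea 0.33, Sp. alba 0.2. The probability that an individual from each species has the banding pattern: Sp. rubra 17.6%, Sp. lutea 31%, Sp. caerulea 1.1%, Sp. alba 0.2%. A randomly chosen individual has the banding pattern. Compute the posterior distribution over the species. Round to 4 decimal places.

Prior × likelihood for each hypothesis:
  Sp. rubra: 0.34 × 0.176 = 0.05984
  Sp. lutea: 0.13 × 0.31 = 0.0403
  Sp. caerulea: 0.33 × 0.011 = 0.00363
  Sp. alba: 0.2 × 0.002 = 0.0004
Normalizing constant = 0.10417.
P(Sp. rubra | banded) = 0.05984/0.10417 ≈ 0.5744
P(Sp. lutea | banded) = 0.0403/0.10417 ≈ 0.3869
P(Sp. caerulea | banded) = 0.00363/0.10417 ≈ 0.0348
P(Sp. alba | banded) = 0.0004/0.10417 ≈ 0.0038

Sp. rubra 0.5744, Sp. lutea 0.3869, Sp. caerulea 0.0348, Sp. alba 0.0038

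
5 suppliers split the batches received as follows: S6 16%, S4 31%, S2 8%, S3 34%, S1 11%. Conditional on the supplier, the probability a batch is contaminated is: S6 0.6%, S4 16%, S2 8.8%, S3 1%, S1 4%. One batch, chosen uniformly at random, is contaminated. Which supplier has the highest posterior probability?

S4

Compute prior × likelihood for every hypothesis:
  S6: 0.16 × 0.006 = 0.00096
  S4: 0.31 × 0.16 = 0.0496
  S2: 0.08 × 0.088 = 0.00704
  S3: 0.34 × 0.01 = 0.0034
  S1: 0.11 × 0.04 = 0.0044
Total = 0.0654.
Largest term belongs to S4, so S4 is most probable.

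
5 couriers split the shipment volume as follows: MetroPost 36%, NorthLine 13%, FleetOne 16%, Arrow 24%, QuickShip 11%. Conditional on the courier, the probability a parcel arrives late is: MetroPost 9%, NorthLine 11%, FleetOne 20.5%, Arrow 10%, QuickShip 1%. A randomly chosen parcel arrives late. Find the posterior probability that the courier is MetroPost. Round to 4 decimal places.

0.3098

Compute prior × likelihood for every hypothesis:
  MetroPost: 0.36 × 0.09 = 0.0324
  NorthLine: 0.13 × 0.11 = 0.0143
  FleetOne: 0.16 × 0.205 = 0.0328
  Arrow: 0.24 × 0.1 = 0.024
  QuickShip: 0.11 × 0.01 = 0.0011
Sum = 0.1046.
P(MetroPost | evidence) = 0.0324 / 0.1046 ≈ 0.3098.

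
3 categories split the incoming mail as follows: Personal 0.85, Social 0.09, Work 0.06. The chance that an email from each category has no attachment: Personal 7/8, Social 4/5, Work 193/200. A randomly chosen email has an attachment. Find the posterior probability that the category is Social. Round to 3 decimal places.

Taking complements, P(attachment | each) = Personal 0.125, Social 0.2, Work 0.035.
Compute prior × likelihood for every hypothesis:
  Personal: 0.85 × 0.125 = 0.10625
  Social: 0.09 × 0.2 = 0.018
  Work: 0.06 × 0.035 = 0.0021
Total = 0.12635.
P(Social | evidence) = 0.018 / 0.12635 ≈ 0.142.

0.142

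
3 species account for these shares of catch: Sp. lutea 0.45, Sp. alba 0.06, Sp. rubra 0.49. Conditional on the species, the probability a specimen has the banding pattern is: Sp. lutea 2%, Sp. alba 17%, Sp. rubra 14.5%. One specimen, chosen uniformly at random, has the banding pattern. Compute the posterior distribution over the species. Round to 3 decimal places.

Prior × likelihood for each hypothesis:
  Sp. lutea: 0.45 × 0.02 = 0.009
  Sp. alba: 0.06 × 0.17 = 0.0102
  Sp. rubra: 0.49 × 0.145 = 0.07105
Total = 0.09025.
P(Sp. lutea | banded) = 0.009/0.09025 ≈ 0.100
P(Sp. alba | banded) = 0.0102/0.09025 ≈ 0.113
P(Sp. rubra | banded) = 0.07105/0.09025 ≈ 0.787
(Check: 0.100+0.113+0.787 = 1.000.)

Sp. lutea 0.100, Sp. alba 0.113, Sp. rubra 0.787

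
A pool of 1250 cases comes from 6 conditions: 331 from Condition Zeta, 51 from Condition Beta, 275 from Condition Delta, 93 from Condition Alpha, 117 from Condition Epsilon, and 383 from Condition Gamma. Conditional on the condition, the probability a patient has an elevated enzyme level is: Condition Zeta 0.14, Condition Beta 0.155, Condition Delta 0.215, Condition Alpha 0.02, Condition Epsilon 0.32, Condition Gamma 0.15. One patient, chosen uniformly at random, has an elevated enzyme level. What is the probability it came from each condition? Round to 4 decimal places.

Condition Zeta 0.2205, Condition Beta 0.0376, Condition Delta 0.2814, Condition Alpha 0.0089, Condition Epsilon 0.1782, Condition Gamma 0.2734

By Bayes' rule, posterior ∝ prior × likelihood:
  Condition Zeta: 0.2648 × 0.14 = 0.037072
  Condition Beta: 0.0408 × 0.155 = 0.006324
  Condition Delta: 0.22 × 0.215 = 0.0473
  Condition Alpha: 0.0744 × 0.02 = 0.001488
  Condition Epsilon: 0.0936 × 0.32 = 0.029952
  Condition Gamma: 0.3064 × 0.15 = 0.04596
Sum = 0.168096.
P(Condition Zeta | elevated) = 0.037072/0.168096 ≈ 0.2205
P(Condition Beta | elevated) = 0.006324/0.168096 ≈ 0.0376
P(Condition Delta | elevated) = 0.0473/0.168096 ≈ 0.2814
P(Condition Alpha | elevated) = 0.001488/0.168096 ≈ 0.0089
P(Condition Epsilon | elevated) = 0.029952/0.168096 ≈ 0.1782
P(Condition Gamma | elevated) = 0.04596/0.168096 ≈ 0.2734
(Check: 0.2205+0.0376+0.2814+0.0089+0.1782+0.2734 = 1.0000.)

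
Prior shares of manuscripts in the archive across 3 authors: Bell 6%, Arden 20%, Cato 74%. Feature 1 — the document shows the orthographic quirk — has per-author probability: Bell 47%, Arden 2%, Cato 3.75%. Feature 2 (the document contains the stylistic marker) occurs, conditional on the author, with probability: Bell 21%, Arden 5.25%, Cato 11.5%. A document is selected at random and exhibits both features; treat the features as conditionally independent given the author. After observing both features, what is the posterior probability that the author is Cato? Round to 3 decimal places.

Compute prior × likelihood for every hypothesis:
  Bell: 0.06 × 0.47 × 0.21 = 0.005922
  Arden: 0.2 × 0.02 × 0.0525 = 0.00021
  Cato: 0.74 × 0.0375 × 0.115 = 0.00319125
Sum = 0.00932325.
P(Cato | evidence) = 0.00319125 / 0.00932325 ≈ 0.342.

0.342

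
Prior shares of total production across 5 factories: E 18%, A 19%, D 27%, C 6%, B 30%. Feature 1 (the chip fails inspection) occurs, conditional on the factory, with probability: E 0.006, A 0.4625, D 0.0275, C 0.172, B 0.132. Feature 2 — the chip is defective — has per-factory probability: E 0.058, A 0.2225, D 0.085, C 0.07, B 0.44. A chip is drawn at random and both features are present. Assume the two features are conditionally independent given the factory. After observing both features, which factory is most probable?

A

Unnormalized posteriors (prior × likelihood):
  E: 0.18 × 0.006 × 0.058 = 0.00006264
  A: 0.19 × 0.4625 × 0.2225 = 0.0195521875
  D: 0.27 × 0.0275 × 0.085 = 0.000631125
  C: 0.06 × 0.172 × 0.07 = 0.0007224
  B: 0.3 × 0.132 × 0.44 = 0.017424
Sum = 0.0383923525.
Largest term belongs to A, so A is most probable.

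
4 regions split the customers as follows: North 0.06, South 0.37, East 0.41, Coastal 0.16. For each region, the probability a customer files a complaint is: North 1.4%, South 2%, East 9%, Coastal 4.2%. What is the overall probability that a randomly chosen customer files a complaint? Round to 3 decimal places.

0.052

By Bayes' rule, posterior ∝ prior × likelihood:
  North: 0.06 × 0.014 = 0.00084
  South: 0.37 × 0.02 = 0.0074
  East: 0.41 × 0.09 = 0.0369
  Coastal: 0.16 × 0.042 = 0.00672
P(complaint) = 0.00084 + 0.0074 + 0.0369 + 0.00672 = 0.05186 → 0.052.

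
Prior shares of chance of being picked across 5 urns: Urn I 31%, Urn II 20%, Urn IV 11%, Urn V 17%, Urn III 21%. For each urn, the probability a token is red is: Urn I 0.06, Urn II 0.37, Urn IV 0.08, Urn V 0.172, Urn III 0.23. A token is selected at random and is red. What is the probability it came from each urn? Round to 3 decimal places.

Urn I 0.104, Urn II 0.414, Urn IV 0.049, Urn V 0.163, Urn III 0.270

Unnormalized posteriors (prior × likelihood):
  Urn I: 0.31 × 0.06 = 0.0186
  Urn II: 0.2 × 0.37 = 0.074
  Urn IV: 0.11 × 0.08 = 0.0088
  Urn V: 0.17 × 0.172 = 0.02924
  Urn III: 0.21 × 0.23 = 0.0483
Total = 0.17894.
P(Urn I | red) = 0.0186/0.17894 ≈ 0.104
P(Urn II | red) = 0.074/0.17894 ≈ 0.414
P(Urn IV | red) = 0.0088/0.17894 ≈ 0.049
P(Urn V | red) = 0.02924/0.17894 ≈ 0.163
P(Urn III | red) = 0.0483/0.17894 ≈ 0.270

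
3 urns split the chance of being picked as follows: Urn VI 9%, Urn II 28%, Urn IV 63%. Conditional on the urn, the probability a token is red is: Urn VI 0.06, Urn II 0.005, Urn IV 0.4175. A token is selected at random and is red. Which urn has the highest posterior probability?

Urn IV

Compute prior × likelihood for every hypothesis:
  Urn VI: 0.09 × 0.06 = 0.0054
  Urn II: 0.28 × 0.005 = 0.0014
  Urn IV: 0.63 × 0.4175 = 0.263025
Sum = 0.269825.
Largest term belongs to Urn IV, so Urn IV is most probable.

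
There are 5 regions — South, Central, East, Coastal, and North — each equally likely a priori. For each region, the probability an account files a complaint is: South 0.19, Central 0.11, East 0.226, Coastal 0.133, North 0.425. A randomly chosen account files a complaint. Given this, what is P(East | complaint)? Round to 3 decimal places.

0.208

Since the prior is uniform, the posterior is proportional to the likelihood:
  South: 0.19
  Central: 0.11
  East: 0.226
  Coastal: 0.133
  North: 0.425
Total = 1.084.
P(East | evidence) = 0.226 / 1.084 ≈ 0.208.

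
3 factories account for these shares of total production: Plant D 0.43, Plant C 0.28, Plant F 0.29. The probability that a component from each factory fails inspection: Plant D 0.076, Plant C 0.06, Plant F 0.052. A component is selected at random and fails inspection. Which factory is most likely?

By Bayes' rule, posterior ∝ prior × likelihood:
  Plant D: 0.43 × 0.076 = 0.03268
  Plant C: 0.28 × 0.06 = 0.0168
  Plant F: 0.29 × 0.052 = 0.01508
Sum = 0.06456.
Largest term belongs to Plant D, so Plant D is most probable.

Plant D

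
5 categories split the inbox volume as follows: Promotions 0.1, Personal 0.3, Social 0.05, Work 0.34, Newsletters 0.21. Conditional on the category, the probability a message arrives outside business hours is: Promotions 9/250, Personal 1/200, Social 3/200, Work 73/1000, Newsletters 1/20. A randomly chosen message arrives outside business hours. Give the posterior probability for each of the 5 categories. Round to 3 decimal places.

Unnormalized posteriors (prior × likelihood):
  Promotions: 0.1 × 0.036 = 0.0036
  Personal: 0.3 × 0.005 = 0.0015
  Social: 0.05 × 0.015 = 0.00075
  Work: 0.34 × 0.073 = 0.02482
  Newsletters: 0.21 × 0.05 = 0.0105
Sum = 0.04117.
P(Promotions | off-hours) = 0.0036/0.04117 ≈ 0.087
P(Personal | off-hours) = 0.0015/0.04117 ≈ 0.036
P(Social | off-hours) = 0.00075/0.04117 ≈ 0.018
P(Work | off-hours) = 0.02482/0.04117 ≈ 0.603
P(Newsletters | off-hours) = 0.0105/0.04117 ≈ 0.255
(Check: 0.087+0.036+0.018+0.603+0.255 = 0.999.)

Promotions 0.087, Personal 0.036, Social 0.018, Work 0.603, Newsletters 0.255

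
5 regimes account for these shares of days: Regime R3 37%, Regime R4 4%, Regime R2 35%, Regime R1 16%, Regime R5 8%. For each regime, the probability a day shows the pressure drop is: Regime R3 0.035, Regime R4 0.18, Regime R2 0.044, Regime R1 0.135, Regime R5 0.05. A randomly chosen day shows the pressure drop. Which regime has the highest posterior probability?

Compute prior × likelihood for every hypothesis:
  Regime R3: 0.37 × 0.035 = 0.01295
  Regime R4: 0.04 × 0.18 = 0.0072
  Regime R2: 0.35 × 0.044 = 0.0154
  Regime R1: 0.16 × 0.135 = 0.0216
  Regime R5: 0.08 × 0.05 = 0.004
Total = 0.06115.
Largest term belongs to Regime R1, so Regime R1 is most probable.

Regime R1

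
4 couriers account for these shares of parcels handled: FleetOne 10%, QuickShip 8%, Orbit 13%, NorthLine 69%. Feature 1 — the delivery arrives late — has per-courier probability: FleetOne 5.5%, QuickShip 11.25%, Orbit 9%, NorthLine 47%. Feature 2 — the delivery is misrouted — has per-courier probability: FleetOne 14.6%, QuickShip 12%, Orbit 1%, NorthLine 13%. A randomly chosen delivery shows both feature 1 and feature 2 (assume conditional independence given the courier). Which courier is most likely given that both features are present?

Compute prior × likelihood for every hypothesis:
  FleetOne: 0.1 × 0.055 × 0.146 = 0.000803
  QuickShip: 0.08 × 0.1125 × 0.12 = 0.00108
  Orbit: 0.13 × 0.09 × 0.01 = 0.000117
  NorthLine: 0.69 × 0.47 × 0.13 = 0.042159
Total = 0.044159.
Largest term belongs to NorthLine, so NorthLine is most probable.

NorthLine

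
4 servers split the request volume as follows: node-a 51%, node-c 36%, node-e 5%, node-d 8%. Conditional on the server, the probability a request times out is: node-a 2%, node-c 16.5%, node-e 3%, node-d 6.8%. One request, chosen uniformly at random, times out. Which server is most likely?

node-c

Unnormalized posteriors (prior × likelihood):
  node-a: 0.51 × 0.02 = 0.0102
  node-c: 0.36 × 0.165 = 0.0594
  node-e: 0.05 × 0.03 = 0.0015
  node-d: 0.08 × 0.068 = 0.00544
Normalizing constant = 0.07654.
Largest term belongs to node-c, so node-c is most probable.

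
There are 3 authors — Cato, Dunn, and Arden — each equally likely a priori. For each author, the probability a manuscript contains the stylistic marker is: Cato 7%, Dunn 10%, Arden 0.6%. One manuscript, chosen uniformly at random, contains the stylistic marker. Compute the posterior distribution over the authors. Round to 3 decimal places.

Since the prior is uniform, the posterior is proportional to the likelihood:
  Cato: 0.07
  Dunn: 0.1
  Arden: 0.006
Sum = 0.176.
P(Cato | marker) = 0.07/0.176 ≈ 0.398
P(Dunn | marker) = 0.1/0.176 ≈ 0.568
P(Arden | marker) = 0.006/0.176 ≈ 0.034

Cato 0.398, Dunn 0.568, Arden 0.034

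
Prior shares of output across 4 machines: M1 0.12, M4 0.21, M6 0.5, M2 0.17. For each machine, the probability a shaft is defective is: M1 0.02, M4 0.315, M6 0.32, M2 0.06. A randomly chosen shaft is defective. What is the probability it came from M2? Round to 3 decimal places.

0.043

Compute prior × likelihood for every hypothesis:
  M1: 0.12 × 0.02 = 0.0024
  M4: 0.21 × 0.315 = 0.06615
  M6: 0.5 × 0.32 = 0.16
  M2: 0.17 × 0.06 = 0.0102
Total = 0.23875.
P(M2 | evidence) = 0.0102 / 0.23875 ≈ 0.043.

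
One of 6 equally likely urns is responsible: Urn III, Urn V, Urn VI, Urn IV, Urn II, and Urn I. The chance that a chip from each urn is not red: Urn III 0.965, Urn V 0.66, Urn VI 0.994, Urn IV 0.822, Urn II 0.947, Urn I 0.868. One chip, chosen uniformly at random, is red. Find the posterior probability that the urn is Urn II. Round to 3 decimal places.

Taking complements, P(red | each) = Urn III 0.035, Urn V 0.34, Urn VI 0.006, Urn IV 0.178, Urn II 0.053, Urn I 0.132.
With a uniform prior (1/6 each), posterior ∝ likelihood:
  Urn III: 0.035
  Urn V: 0.34
  Urn VI: 0.006
  Urn IV: 0.178
  Urn II: 0.053
  Urn I: 0.132
Total = 0.744.
P(Urn II | evidence) = 0.053 / 0.744 ≈ 0.071.

0.071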